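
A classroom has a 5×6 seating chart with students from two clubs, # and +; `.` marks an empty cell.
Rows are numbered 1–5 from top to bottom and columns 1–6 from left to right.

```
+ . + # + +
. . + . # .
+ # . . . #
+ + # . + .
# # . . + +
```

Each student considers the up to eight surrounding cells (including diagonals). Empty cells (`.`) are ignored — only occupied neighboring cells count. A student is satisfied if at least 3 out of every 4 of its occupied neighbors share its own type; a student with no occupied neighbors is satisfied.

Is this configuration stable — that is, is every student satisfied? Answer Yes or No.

No

(1,1)+ 0/0 ✓
(1,3)+ 1/2 ✗
(1,4)# 1/4 ✗
(1,5)+ 1/3 ✗
(1,6)+ 1/2 ✗
(2,3)+ 1/3 ✗
(2,5)# 2/4 ✗
(3,1)+ 2/3 ✗
(3,2)# 1/5 ✗
(3,6)# 1/2 ✗
(4,1)+ 2/5 ✗
(4,2)+ 2/6 ✗
(4,3)# 2/3 ✗
(4,5)+ 2/3 ✗
(5,1)# 1/3 ✗
(5,2)# 2/4 ✗
(5,5)+ 2/2 ✓
(5,6)+ 2/2 ✓
For instance (1,3) has only 1/2 same-type neighbors, below 3/4.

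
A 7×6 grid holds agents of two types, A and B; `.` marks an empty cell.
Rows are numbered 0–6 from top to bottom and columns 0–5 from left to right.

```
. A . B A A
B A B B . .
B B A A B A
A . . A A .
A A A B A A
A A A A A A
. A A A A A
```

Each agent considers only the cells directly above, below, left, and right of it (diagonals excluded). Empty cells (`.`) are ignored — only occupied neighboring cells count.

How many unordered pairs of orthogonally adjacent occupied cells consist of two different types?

Scan each occupied cell's neighbors to the right and below so each pair is counted once.
From row 0: 1 unlike of 4 pairs (running 1/4).
From row 1: 5 unlike of 7 pairs (running 6/11).
From row 2: 5 unlike of 8 pairs (running 11/19).
From row 3: 1 unlike of 4 pairs (running 12/23).
From row 4: 3 unlike of 11 pairs (running 15/34).
From row 5: 0 unlike of 10 pairs (running 15/44).
From row 6: 0 unlike of 4 pairs (running 15/48).
Total adjacent occupied pairs: 48; unlike-type pairs: 15.

15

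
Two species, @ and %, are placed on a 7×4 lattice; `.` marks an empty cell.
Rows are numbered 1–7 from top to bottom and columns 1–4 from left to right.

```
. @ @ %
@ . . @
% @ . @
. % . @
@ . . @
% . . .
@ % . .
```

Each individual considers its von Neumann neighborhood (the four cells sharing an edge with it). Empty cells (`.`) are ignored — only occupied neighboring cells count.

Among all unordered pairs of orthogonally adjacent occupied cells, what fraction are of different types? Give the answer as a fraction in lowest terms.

Scan each occupied cell's neighbors to the right and below so each pair is counted once.
From row 1: 2 unlike of 3 pairs (running 2/3).
From row 2: 1 unlike of 2 pairs (running 3/5).
From row 3: 2 unlike of 3 pairs (running 5/8).
From row 4: 0 unlike of 1 pairs (running 5/9).
From row 5: 1 unlike of 1 pairs (running 6/10).
From row 6: 1 unlike of 1 pairs (running 7/11).
From row 7: 1 unlike of 1 pairs (running 8/12).
Total adjacent occupied pairs: 12; unlike-type pairs: 8.
8/12 reduces to 2/3.

2/3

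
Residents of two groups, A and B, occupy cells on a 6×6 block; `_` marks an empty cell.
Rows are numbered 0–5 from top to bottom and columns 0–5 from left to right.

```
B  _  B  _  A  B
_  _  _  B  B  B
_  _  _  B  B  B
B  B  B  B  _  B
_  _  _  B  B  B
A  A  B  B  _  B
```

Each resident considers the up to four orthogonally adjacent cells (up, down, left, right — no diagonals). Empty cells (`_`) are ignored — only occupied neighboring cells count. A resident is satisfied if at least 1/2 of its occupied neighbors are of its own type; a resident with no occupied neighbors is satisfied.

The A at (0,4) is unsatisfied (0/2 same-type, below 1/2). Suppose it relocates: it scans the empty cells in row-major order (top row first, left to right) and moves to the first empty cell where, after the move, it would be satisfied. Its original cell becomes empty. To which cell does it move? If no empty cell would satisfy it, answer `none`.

(1,1)

Vacating (0,4). Empty cells in order:
  (0,1): 0/2 same-type → still unsatisfied.
  (0,3): 0/2 same-type → still unsatisfied.
  (1,0): 0/1 same-type → still unsatisfied.
  (1,1): 0/0 same-type → satisfied — stop here.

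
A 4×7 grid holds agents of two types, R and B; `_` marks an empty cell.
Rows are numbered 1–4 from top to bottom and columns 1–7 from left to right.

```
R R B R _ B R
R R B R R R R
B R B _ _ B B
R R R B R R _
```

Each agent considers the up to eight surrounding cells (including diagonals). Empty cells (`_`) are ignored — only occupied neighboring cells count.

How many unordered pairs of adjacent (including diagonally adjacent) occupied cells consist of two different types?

33

Scan each occupied cell's neighbors to the right and below (and the two forward diagonals) so each pair is counted once.
From row 1: 10 unlike of 20 pairs (running 10/20).
From row 2: 12 unlike of 19 pairs (running 22/39).
From row 3: 9 unlike of 14 pairs (running 31/53).
From row 4: 2 unlike of 5 pairs (running 33/58).
Total adjacent occupied pairs: 58; unlike-type pairs: 33.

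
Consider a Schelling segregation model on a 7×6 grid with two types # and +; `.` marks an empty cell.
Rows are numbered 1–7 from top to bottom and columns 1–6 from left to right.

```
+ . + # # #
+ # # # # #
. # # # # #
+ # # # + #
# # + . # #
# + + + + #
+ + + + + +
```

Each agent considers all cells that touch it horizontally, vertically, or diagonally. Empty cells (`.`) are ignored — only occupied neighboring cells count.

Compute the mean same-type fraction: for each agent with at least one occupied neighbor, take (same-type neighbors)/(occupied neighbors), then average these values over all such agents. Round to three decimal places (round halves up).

(1,1)+ 1/2
(1,3)+ 0/4
(1,4)# 4/5
(1,5)# 5/5
(1,6)# 3/3
(2,1)+ 1/3
(2,2)# 3/6
(2,3)# 6/7
(2,4)# 7/8
(2,5)# 8/8
(2,6)# 5/5
(3,2)# 5/7
(3,3)# 8/8
(3,4)# 7/8
(3,5)# 7/8
(3,6)# 4/5
(4,1)+ 0/4
(4,2)# 5/7
(4,3)# 6/7
(4,4)# 5/7
(4,5)+ 0/7
(4,6)# 4/5
(5,1)# 3/5
(5,2)# 4/8
(5,3)+ 3/7
(5,5)# 4/7
(5,6)# 3/5
(6,1)# 2/5
(6,2)+ 5/8
(6,3)+ 6/7
(6,4)+ 6/7
(6,5)+ 4/7
(6,6)# 2/5
(7,1)+ 2/3
(7,2)+ 4/5
(7,3)+ 5/5
(7,4)+ 5/5
(7,5)+ 4/5
(7,6)+ 2/3
Sum over 39 agents: 1/2 + 0/4 + 4/5 + 5/5 + 3/3 + 1/3 + 3/6 + 6/7 + 7/8 + 8/8 + 5/5 + 5/7 + 8/8 + 7/8 + 7/8 + 4/5 + 0/4 + 5/7 + 6/7 + 5/7 + 0/7 + 4/5 + 3/5 + 4/8 + 3/7 + 4/7 + 3/5 + 2/5 + 5/8 + 6/7 + 6/7 + 4/7 + 2/5 + 2/3 + 4/5 + 5/5 + 5/5 + 4/5 + 2/3 = 2231/84; mean = 2231/84 ÷ 39 = 2231/3276 = 0.681013… → 0.681.

0.681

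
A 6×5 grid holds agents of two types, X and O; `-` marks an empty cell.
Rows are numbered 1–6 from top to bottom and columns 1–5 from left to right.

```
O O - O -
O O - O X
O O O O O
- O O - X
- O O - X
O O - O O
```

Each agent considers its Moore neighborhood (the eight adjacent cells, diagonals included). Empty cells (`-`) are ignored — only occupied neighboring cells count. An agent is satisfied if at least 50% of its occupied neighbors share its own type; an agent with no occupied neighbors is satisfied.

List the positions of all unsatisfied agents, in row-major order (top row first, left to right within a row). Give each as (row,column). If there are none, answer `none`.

(2,5), (4,5), (5,5)

(1,1)O 3/3 ✓
(1,2)O 3/3 ✓
(1,4)O 1/2 ✓
(2,1)O 5/5 ✓
(2,2)O 6/6 ✓
(2,4)O 4/5 ✓
(2,5)X 0/4 ✗
(3,1)O 4/4 ✓
(3,2)O 6/6 ✓
(3,3)O 6/6 ✓
(3,4)O 4/6 ✓
(3,5)O 2/4 ✓
(4,2)O 6/6 ✓
(4,3)O 6/6 ✓
(4,5)X 1/3 ✗
(5,2)O 5/5 ✓
(5,3)O 5/5 ✓
(5,5)X 1/3 ✗
(6,1)O 2/2 ✓
(6,2)O 3/3 ✓
(6,4)O 2/3 ✓
(6,5)O 1/2 ✓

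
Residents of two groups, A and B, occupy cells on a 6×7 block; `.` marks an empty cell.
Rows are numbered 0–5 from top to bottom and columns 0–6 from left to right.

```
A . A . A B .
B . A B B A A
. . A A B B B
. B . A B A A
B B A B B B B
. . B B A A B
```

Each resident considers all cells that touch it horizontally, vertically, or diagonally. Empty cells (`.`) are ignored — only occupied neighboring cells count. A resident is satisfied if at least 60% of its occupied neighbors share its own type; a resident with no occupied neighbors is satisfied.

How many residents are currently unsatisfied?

24

(0,0)A 0/1 unhappy
(0,2)A 1/2 unhappy
(0,4)A 1/4 unhappy
(0,5)B 1/4 unhappy
(1,0)B 0/1 unhappy
(1,2)A 3/4 ok
(1,3)B 2/7 unhappy
(1,4)B 4/7 unhappy
(1,5)A 2/7 unhappy
(1,6)A 1/4 unhappy
(2,2)A 3/5 ok
(2,3)A 3/7 unhappy
(2,4)B 4/8 unhappy
(2,5)B 4/8 unhappy
(2,6)B 1/5 unhappy
(3,1)B 2/4 unhappy
(3,3)A 3/7 unhappy
(3,4)B 5/8 ok
(3,5)A 1/8 unhappy
(3,6)A 1/5 unhappy
(4,0)B 2/2 ok
(4,1)B 3/4 ok
(4,2)A 1/6 unhappy
(4,3)B 4/7 unhappy
(4,4)B 4/8 unhappy
(4,5)B 4/8 unhappy
(4,6)B 2/5 unhappy
(5,2)B 3/4 ok
(5,3)B 3/5 ok
(5,4)A 1/5 unhappy
(5,5)A 1/5 unhappy
(5,6)B 2/3 ok
Unsatisfied: (0,0), (0,2), (0,4), (0,5), (1,0), (1,3), (1,4), (1,5), (1,6), (2,3), (2,4), (2,5), (2,6), (3,1), (3,3), (3,5), (3,6), (4,2), (4,3), (4,4), (4,5), (4,6), (5,4), (5,5) — 24 in total.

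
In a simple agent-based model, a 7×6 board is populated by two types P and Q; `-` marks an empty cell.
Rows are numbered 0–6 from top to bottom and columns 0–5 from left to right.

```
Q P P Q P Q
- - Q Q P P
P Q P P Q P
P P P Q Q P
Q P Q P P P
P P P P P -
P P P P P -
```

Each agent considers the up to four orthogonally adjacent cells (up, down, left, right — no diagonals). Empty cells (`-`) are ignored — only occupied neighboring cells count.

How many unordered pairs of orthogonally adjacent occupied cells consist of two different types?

Scan each occupied cell's neighbors to the right and below so each pair is counted once.
Row 0: Q(0,0)–P(0,1)≠ P(0,1)–P(0,2)= P(0,2)–Q(0,3)≠ P(0,2)–Q(1,2)≠ Q(0,3)–P(0,4)≠ Q(0,3)–Q(1,3)= P(0,4)–Q(0,5)≠ P(0,4)–P(1,4)= Q(0,5)–P(1,5)≠  → 6/9 unlike.
Row 1: Q(1,2)–Q(1,3)= Q(1,2)–P(2,2)≠ Q(1,3)–P(1,4)≠ Q(1,3)–P(2,3)≠ P(1,4)–P(1,5)= P(1,4)–Q(2,4)≠ P(1,5)–P(2,5)=  → 4/7 unlike.
Row 2: P(2,0)–Q(2,1)≠ P(2,0)–P(3,0)= Q(2,1)–P(2,2)≠ Q(2,1)–P(3,1)≠ P(2,2)–P(2,3)= P(2,2)–P(3,2)= P(2,3)–Q(2,4)≠ P(2,3)–Q(3,3)≠ Q(2,4)–P(2,5)≠ Q(2,4)–Q(3,4)= P(2,5)–P(3,5)=  → 6/11 unlike.
Row 3: P(3,0)–P(3,1)= P(3,0)–Q(4,0)≠ P(3,1)–P(3,2)= P(3,1)–P(4,1)= P(3,2)–Q(3,3)≠ P(3,2)–Q(4,2)≠ Q(3,3)–Q(3,4)= Q(3,3)–P(4,3)≠ Q(3,4)–P(3,5)≠ Q(3,4)–P(4,4)≠ P(3,5)–P(4,5)=  → 6/11 unlike.
Row 4: Q(4,0)–P(4,1)≠ Q(4,0)–P(5,0)≠ P(4,1)–Q(4,2)≠ P(4,1)–P(5,1)= Q(4,2)–P(4,3)≠ Q(4,2)–P(5,2)≠ P(4,3)–P(4,4)= P(4,3)–P(5,3)= P(4,4)–P(4,5)= P(4,4)–P(5,4)=  → 5/10 unlike.
Row 5: P(5,0)–P(5,1)= P(5,0)–P(6,0)= P(5,1)–P(5,2)= P(5,1)–P(6,1)= P(5,2)–P(5,3)= P(5,2)–P(6,2)= P(5,3)–P(5,4)= P(5,3)–P(6,3)= P(5,4)–P(6,4)=  → 0/9 unlike.
Row 6: P(6,0)–P(6,1)= P(6,1)–P(6,2)= P(6,2)–P(6,3)= P(6,3)–P(6,4)=  → 0/4 unlike.
Total adjacent occupied pairs: 61; unlike-type pairs: 27.

27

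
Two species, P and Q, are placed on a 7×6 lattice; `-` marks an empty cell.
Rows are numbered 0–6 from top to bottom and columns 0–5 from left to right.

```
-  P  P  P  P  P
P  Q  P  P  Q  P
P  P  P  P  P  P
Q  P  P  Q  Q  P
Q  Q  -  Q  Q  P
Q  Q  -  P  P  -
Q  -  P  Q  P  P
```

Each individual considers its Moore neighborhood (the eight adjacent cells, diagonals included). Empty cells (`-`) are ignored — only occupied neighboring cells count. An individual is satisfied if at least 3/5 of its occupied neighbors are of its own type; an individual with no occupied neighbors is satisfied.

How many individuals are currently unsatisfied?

Row 0: (0,1)P 3/4 ok · (0,2)P 4/5 ok · (0,3)P 4/5 ok · (0,4)P 4/5 ok · (0,5)P 2/3 ok
Row 1: (1,0)P 3/4 ok · (1,1)Q 0/7 unhappy · (1,2)P 7/8 ok · (1,3)P 7/8 ok · (1,4)Q 0/8 unhappy · (1,5)P 4/5 ok
Row 2: (2,0)P 3/5 ok · (2,1)P 6/8 ok · (2,2)P 6/8 ok · (2,3)P 5/8 ok · (2,4)P 5/8 ok · (2,5)P 3/5 ok
Row 3: (3,0)Q 2/5 unhappy · (3,1)P 4/7 unhappy · (3,2)P 4/7 unhappy · (3,3)Q 3/7 unhappy · (3,4)Q 3/8 unhappy · (3,5)P 3/5 ok
Row 4: (4,0)Q 4/5 ok · (4,1)Q 4/6 ok · (4,3)Q 3/6 unhappy · (4,4)Q 3/7 unhappy · (4,5)P 2/4 unhappy
Row 5: (5,0)Q 4/4 ok · (5,1)Q 4/5 ok · (5,3)P 3/6 unhappy · (5,4)P 4/7 unhappy
Row 6: (6,0)Q 2/2 ok · (6,2)P 1/3 unhappy · (6,3)Q 0/4 unhappy · (6,4)P 3/4 ok · (6,5)P 2/2 ok
Unsatisfied: (1,1), (1,4), (3,0), (3,1), (3,2), (3,3), (3,4), (4,3), (4,4), (4,5), (5,3), (5,4), (6,2), (6,3) — 14 in total.

14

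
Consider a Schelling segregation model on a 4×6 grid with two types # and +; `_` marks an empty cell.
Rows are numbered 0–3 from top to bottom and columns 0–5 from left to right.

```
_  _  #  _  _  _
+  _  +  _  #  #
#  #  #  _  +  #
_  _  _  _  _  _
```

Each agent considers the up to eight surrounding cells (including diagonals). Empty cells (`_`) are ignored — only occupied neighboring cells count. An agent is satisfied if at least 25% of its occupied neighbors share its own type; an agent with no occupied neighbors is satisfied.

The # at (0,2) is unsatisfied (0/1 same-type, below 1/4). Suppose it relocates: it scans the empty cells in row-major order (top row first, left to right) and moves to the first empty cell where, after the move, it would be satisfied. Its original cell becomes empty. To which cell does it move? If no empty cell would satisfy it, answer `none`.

Vacating (0,2). Empty cells in order:
  (0,0): 0/1 same-type → still unsatisfied.
  (0,1): 0/2 same-type → still unsatisfied.
  (0,3): 1/2 same-type → satisfied — stop here.

(0,3)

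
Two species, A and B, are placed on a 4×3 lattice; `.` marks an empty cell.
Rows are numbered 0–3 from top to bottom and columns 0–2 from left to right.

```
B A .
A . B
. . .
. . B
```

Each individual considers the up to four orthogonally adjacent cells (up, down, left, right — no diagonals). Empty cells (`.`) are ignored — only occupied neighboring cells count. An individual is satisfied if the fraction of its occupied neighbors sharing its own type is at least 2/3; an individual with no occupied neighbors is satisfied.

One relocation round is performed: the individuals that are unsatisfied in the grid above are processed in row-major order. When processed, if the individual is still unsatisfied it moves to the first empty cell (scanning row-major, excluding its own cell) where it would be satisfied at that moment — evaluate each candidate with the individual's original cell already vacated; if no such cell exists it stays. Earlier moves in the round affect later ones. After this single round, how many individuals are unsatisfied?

Initially unsatisfied (in order): (0,0), (0,1), (1,0).
  (0,0) → (2,1).
  (0,1): now satisfied by earlier moves; stays.
  (1,0): now satisfied by earlier moves; stays.
Resulting grid:
. A .
A . B
. B .
. . B
All satisfied now.

0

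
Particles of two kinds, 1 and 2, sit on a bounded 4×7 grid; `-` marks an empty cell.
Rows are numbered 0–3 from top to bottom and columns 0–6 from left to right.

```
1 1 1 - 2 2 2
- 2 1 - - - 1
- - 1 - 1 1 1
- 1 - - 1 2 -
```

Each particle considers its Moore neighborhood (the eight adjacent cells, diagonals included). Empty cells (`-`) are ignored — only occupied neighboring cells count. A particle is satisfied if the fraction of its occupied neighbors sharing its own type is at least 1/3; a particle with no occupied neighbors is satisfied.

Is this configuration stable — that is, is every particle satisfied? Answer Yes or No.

Row 0: (0,0)1 1/2 ✓ · (0,1)1 3/4 ✓ · (0,2)1 2/3 ✓ · (0,4)2 1/1 ✓ · (0,5)2 2/3 ✓ · (0,6)2 1/2 ✓
Row 1: (1,1)2 0/5 ✗ · (1,2)1 3/4 ✓ · (1,6)1 2/4 ✓
Row 2: (2,2)1 2/3 ✓ · (2,4)1 2/3 ✓ · (2,5)1 4/5 ✓ · (2,6)1 2/3 ✓
Row 3: (3,1)1 1/1 ✓ · (3,4)1 2/3 ✓ · (3,5)2 0/4 ✗
For instance (1,1) has only 0/5 same-type neighbors, below 1/3.

No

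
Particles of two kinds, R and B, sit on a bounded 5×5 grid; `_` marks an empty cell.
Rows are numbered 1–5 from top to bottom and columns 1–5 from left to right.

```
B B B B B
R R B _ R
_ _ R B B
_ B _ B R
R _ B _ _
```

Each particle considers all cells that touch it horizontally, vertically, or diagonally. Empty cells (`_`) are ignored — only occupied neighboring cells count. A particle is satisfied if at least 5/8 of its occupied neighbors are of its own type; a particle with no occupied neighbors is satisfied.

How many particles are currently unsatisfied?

Row 1: (1,1)B 1/3 ✗ · (1,2)B 3/5 ✗ · (1,3)B 3/4 ✓ · (1,4)B 3/4 ✓ · (1,5)B 1/2 ✗
Row 2: (2,1)R 1/3 ✗ · (2,2)R 2/6 ✗ · (2,3)B 4/6 ✓ · (2,5)R 0/4 ✗
Row 3: (3,3)R 1/5 ✗ · (3,4)B 3/6 ✗ · (3,5)B 2/4 ✗
Row 4: (4,2)B 1/3 ✗ · (4,4)B 3/5 ✗ · (4,5)R 0/3 ✗
Row 5: (5,1)R 0/1 ✗ · (5,3)B 2/2 ✓
Unsatisfied: (1,1), (1,2), (1,5), (2,1), (2,2), (2,5), (3,3), (3,4), (3,5), (4,2), (4,4), (4,5), (5,1) — 13 in total.

13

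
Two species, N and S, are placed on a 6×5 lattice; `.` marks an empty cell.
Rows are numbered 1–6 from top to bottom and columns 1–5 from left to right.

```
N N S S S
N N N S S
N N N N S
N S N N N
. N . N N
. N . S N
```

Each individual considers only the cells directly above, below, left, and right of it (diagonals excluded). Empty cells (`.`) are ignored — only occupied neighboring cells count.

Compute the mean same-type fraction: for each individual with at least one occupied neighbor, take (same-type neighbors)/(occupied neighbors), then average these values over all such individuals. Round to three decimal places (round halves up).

0.696

Row 1: (1,1)N 2/2 · (1,2)N 2/3 · (1,3)S 1/3 · (1,4)S 3/3 · (1,5)S 2/2
Row 2: (2,1)N 3/3 · (2,2)N 4/4 · (2,3)N 2/4 · (2,4)S 2/4 · (2,5)S 3/3
Row 3: (3,1)N 3/3 · (3,2)N 3/4 · (3,3)N 4/4 · (3,4)N 2/4 · (3,5)S 1/3
Row 4: (4,1)N 1/2 · (4,2)S 0/4 · (4,3)N 2/3 · (4,4)N 4/4 · (4,5)N 2/3
Row 5: (5,2)N 1/2 · (5,4)N 2/3 · (5,5)N 3/3
Row 6: (6,2)N 1/1 · (6,4)S 0/2 · (6,5)N 1/2
Sum over 26 individuals: 2/2 + 2/3 + 1/3 + 3/3 + 2/2 + 3/3 + 4/4 + 2/4 + 2/4 + 3/3 + 3/3 + 3/4 + 4/4 + 2/4 + 1/3 + 1/2 + 0/4 + 2/3 + 4/4 + 2/3 + 1/2 + 2/3 + 3/3 + 1/1 + 0/2 + 1/2 = 217/12; mean = 217/12 ÷ 26 = 217/312 = 0.695512… → 0.696.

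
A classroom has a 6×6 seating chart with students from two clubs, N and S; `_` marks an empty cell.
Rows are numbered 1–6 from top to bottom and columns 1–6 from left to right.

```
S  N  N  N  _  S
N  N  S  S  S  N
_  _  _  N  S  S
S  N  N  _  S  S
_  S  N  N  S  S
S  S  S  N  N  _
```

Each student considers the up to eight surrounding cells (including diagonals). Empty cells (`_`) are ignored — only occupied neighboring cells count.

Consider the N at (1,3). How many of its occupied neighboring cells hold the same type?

3

Occupied neighbors of (1,3): (1,2)=N, (1,4)=N, (2,2)=N, (2,3)=S, (2,4)=S.
Same type (N): 3 of 5.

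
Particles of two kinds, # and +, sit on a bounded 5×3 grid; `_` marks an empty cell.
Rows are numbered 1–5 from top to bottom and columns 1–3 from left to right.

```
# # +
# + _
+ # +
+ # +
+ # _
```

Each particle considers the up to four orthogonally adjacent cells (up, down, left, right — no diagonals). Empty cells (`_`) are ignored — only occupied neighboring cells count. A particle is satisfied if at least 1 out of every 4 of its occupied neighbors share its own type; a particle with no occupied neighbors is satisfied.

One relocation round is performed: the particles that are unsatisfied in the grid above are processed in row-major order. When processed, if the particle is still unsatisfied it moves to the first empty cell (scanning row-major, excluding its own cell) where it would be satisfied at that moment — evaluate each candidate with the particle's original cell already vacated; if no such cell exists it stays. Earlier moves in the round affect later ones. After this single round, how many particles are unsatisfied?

0

Initially unsatisfied (in order): (1,3), (2,2).
  (1,3) → (2,3).
  (2,2): now satisfied by earlier moves; stays.
Resulting grid:
# # _
# + +
+ # +
+ # +
+ # _
All satisfied now.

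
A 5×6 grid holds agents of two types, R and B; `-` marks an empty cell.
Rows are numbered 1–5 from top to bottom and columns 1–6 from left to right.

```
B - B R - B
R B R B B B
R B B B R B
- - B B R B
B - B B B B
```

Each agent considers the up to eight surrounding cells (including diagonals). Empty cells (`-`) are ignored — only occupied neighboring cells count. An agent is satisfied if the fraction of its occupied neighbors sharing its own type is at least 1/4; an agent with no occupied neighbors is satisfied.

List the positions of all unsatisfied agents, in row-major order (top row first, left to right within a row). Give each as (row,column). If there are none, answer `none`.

(1,1)B 1/2 satisfied
(1,3)B 2/4 satisfied
(1,4)R 1/4 satisfied
(1,6)B 2/2 satisfied
(2,1)R 1/4 satisfied
(2,2)B 4/7 satisfied
(2,3)R 1/7 not
(2,4)B 4/7 satisfied
(2,5)B 5/7 satisfied
(2,6)B 3/4 satisfied
(3,1)R 1/3 satisfied
(3,2)B 3/6 satisfied
(3,3)B 6/7 satisfied
(3,4)B 5/8 satisfied
(3,5)R 1/8 not
(3,6)B 3/5 satisfied
(4,3)B 6/6 satisfied
(4,4)B 6/8 satisfied
(4,5)R 1/8 not
(4,6)B 3/5 satisfied
(5,1)B 0/0 satisfied
(5,3)B 3/3 satisfied
(5,4)B 4/5 satisfied
(5,5)B 4/5 satisfied
(5,6)B 2/3 satisfied

(2,3), (3,5), (4,5)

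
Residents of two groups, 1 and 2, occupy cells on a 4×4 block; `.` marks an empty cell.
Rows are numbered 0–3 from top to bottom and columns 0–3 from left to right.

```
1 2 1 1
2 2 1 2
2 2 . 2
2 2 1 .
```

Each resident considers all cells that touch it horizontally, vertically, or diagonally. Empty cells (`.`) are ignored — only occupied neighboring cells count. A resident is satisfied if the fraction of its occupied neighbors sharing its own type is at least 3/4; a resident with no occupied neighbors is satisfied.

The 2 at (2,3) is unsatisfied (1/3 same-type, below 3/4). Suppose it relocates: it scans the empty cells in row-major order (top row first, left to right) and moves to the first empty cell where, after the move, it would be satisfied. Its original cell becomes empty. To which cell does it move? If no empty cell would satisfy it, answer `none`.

Vacating (2,3). Empty cells in order:
  (2,2): 4/6 same-type → still unsatisfied.
  (3,3): 0/1 same-type → still unsatisfied.

none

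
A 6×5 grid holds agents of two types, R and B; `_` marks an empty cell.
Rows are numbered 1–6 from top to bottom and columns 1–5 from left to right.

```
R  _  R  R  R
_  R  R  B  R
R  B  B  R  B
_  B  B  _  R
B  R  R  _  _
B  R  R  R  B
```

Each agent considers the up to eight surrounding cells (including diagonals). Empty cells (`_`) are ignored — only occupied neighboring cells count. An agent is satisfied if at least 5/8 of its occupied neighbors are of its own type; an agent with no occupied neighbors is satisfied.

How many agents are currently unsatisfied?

16

Row 1: (1,1)R 1/1 ok · (1,3)R 3/4 ok · (1,4)R 4/5 ok · (1,5)R 2/3 ok
Row 2: (2,2)R 4/6 ok · (2,3)R 4/7 unhappy · (2,4)B 2/8 unhappy · (2,5)R 3/5 unhappy
Row 3: (3,1)R 1/3 unhappy · (3,2)B 3/6 unhappy · (3,3)B 4/7 unhappy · (3,4)R 3/7 unhappy · (3,5)B 1/4 unhappy
Row 4: (4,2)B 4/7 unhappy · (4,3)B 3/6 unhappy · (4,5)R 1/2 unhappy
Row 5: (5,1)B 2/4 unhappy · (5,2)R 3/7 unhappy · (5,3)R 4/6 ok
Row 6: (6,1)B 1/3 unhappy · (6,2)R 3/5 unhappy · (6,3)R 4/4 ok · (6,4)R 2/3 ok · (6,5)B 0/1 unhappy
Unsatisfied: (2,3), (2,4), (2,5), (3,1), (3,2), (3,3), (3,4), (3,5), (4,2), (4,3), (4,5), (5,1), (5,2), (6,1), (6,2), (6,5) — 16 in total.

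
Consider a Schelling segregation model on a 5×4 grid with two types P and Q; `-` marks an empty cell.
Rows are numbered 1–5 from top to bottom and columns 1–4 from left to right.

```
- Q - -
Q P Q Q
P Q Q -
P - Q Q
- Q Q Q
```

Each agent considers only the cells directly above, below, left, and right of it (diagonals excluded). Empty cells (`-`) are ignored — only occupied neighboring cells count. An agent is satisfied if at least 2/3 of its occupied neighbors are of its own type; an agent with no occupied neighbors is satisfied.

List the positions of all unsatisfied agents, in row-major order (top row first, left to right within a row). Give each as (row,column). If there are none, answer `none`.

Row 1: (1,2)Q 0/1 ✗
Row 2: (2,1)Q 0/2 ✗ · (2,2)P 0/4 ✗ · (2,3)Q 2/3 ✓ · (2,4)Q 1/1 ✓
Row 3: (3,1)P 1/3 ✗ · (3,2)Q 1/3 ✗ · (3,3)Q 3/3 ✓
Row 4: (4,1)P 1/1 ✓ · (4,3)Q 3/3 ✓ · (4,4)Q 2/2 ✓
Row 5: (5,2)Q 1/1 ✓ · (5,3)Q 3/3 ✓ · (5,4)Q 2/2 ✓

(1,2), (2,1), (2,2), (3,1), (3,2)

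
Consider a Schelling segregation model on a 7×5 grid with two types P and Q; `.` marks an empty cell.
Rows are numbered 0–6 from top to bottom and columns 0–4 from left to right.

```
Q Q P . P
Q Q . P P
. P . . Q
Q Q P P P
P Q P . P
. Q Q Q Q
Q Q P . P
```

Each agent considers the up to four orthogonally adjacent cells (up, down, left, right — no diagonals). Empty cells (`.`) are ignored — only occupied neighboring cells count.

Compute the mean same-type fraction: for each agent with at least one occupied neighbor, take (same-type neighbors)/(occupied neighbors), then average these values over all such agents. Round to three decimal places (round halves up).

Row 0: (0,0)Q 2/2 · (0,1)Q 2/3 · (0,2)P 0/1 · (0,4)P 1/1
Row 1: (1,0)Q 2/2 · (1,1)Q 2/3 · (1,3)P 1/1 · (1,4)P 2/3
Row 2: (2,1)P 0/2 · (2,4)Q 0/2
Row 3: (3,0)Q 1/2 · (3,1)Q 2/4 · (3,2)P 2/3 · (3,3)P 2/2 · (3,4)P 2/3
Row 4: (4,0)P 0/2 · (4,1)Q 2/4 · (4,2)P 1/3 · (4,4)P 1/2
Row 5: (5,1)Q 3/3 · (5,2)Q 2/4 · (5,3)Q 2/2 · (5,4)Q 1/3
Row 6: (6,0)Q 1/1 · (6,1)Q 2/3 · (6,2)P 0/2 · (6,4)P 0/1
Sum over 27 agents: 2/2 + 2/3 + 0/1 + 1/1 + 2/2 + 2/3 + 1/1 + 2/3 + 0/2 + 0/2 + 1/2 + 2/4 + 2/3 + 2/2 + 2/3 + 0/2 + 2/4 + 1/3 + 1/2 + 3/3 + 2/4 + 2/2 + 1/3 + 1/1 + 2/3 + 0/2 + 0/1 = 91/6; mean = 91/6 ÷ 27 = 91/162 = 0.561728… → 0.562.

0.562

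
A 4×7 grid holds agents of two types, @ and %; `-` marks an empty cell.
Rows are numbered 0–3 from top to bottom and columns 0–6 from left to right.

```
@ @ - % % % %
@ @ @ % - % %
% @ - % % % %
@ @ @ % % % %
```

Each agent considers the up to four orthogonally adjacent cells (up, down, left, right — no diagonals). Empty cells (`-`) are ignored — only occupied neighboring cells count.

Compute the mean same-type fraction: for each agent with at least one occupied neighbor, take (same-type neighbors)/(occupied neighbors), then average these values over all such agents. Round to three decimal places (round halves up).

0.847

(0,0)@ 2/2
(0,1)@ 2/2
(0,3)% 2/2
(0,4)% 2/2
(0,5)% 3/3
(0,6)% 2/2
(1,0)@ 2/3
(1,1)@ 4/4
(1,2)@ 1/2
(1,3)% 2/3
(1,5)% 3/3
(1,6)% 3/3
(2,0)% 0/3
(2,1)@ 2/3
(2,3)% 3/3
(2,4)% 3/3
(2,5)% 4/4
(2,6)% 3/3
(3,0)@ 1/2
(3,1)@ 3/3
(3,2)@ 1/2
(3,3)% 2/3
(3,4)% 3/3
(3,5)% 3/3
(3,6)% 2/2
Sum over 25 agents: 2/2 + 2/2 + 2/2 + 2/2 + 3/3 + 2/2 + 2/3 + 4/4 + 1/2 + 2/3 + 3/3 + 3/3 + 0/3 + 2/3 + 3/3 + 3/3 + 4/4 + 3/3 + 1/2 + 3/3 + 1/2 + 2/3 + 3/3 + 3/3 + 2/2 = 127/6; mean = 127/6 ÷ 25 = 127/150 = 0.846666… → 0.847.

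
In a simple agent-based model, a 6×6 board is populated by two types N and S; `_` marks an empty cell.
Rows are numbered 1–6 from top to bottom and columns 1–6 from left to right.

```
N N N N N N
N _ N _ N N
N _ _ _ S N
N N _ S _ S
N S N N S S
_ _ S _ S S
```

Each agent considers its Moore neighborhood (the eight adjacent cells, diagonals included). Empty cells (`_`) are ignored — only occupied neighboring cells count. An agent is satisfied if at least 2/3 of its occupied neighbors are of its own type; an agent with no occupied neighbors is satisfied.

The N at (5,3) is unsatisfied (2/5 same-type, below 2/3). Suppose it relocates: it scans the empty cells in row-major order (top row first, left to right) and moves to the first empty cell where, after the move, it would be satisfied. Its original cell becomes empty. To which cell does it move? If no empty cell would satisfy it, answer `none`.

(2,2)

Vacating (5,3). Empty cells in order:
  (2,2): 6/6 same-type → satisfied — stop here.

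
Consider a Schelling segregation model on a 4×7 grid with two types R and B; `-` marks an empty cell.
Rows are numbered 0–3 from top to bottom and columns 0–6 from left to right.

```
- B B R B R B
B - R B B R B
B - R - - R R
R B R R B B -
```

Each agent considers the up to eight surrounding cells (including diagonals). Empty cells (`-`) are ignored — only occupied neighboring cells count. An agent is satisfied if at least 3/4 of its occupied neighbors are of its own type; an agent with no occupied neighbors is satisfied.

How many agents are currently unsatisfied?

21

(0,1)B 2/3 unhappy
(0,2)B 2/4 unhappy
(0,3)R 1/5 unhappy
(0,4)B 2/5 unhappy
(0,5)R 1/5 unhappy
(0,6)B 1/3 unhappy
(1,0)B 2/2 ok
(1,2)R 2/5 unhappy
(1,3)B 3/6 unhappy
(1,4)B 2/6 unhappy
(1,5)R 3/7 unhappy
(1,6)B 1/5 unhappy
(2,0)B 2/3 unhappy
(2,2)R 3/5 unhappy
(2,5)R 2/6 unhappy
(2,6)R 2/4 unhappy
(3,0)R 0/2 unhappy
(3,1)B 1/4 unhappy
(3,2)R 2/3 unhappy
(3,3)R 2/3 unhappy
(3,4)B 1/3 unhappy
(3,5)B 1/3 unhappy
Unsatisfied: (0,1), (0,2), (0,3), (0,4), (0,5), (0,6), (1,2), (1,3), (1,4), (1,5), (1,6), (2,0), (2,2), (2,5), (2,6), (3,0), (3,1), (3,2), (3,3), (3,4), (3,5) — 21 in total.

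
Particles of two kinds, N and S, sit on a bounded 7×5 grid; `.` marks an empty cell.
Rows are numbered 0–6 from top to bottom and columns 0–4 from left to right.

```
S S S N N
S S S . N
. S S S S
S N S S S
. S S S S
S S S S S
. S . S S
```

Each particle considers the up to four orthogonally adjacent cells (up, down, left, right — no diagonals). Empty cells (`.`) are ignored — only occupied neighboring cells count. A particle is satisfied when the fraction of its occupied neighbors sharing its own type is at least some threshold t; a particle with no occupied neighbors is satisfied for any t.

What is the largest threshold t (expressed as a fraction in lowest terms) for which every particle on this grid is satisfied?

(0,0)S 2/2
(0,1)S 3/3
(0,2)S 2/3
(0,3)N 1/2
(0,4)N 2/2
(1,0)S 2/2
(1,1)S 4/4
(1,2)S 3/3
(1,4)N 1/2
(2,1)S 2/3
(2,2)S 4/4
(2,3)S 3/3
(2,4)S 2/3
(3,0)S 0/1
(3,1)N 0/4
(3,2)S 3/4
(3,3)S 4/4
(3,4)S 3/3
(4,1)S 2/3
(4,2)S 4/4
(4,3)S 4/4
(4,4)S 3/3
(5,0)S 1/1
(5,1)S 4/4
(5,2)S 3/3
(5,3)S 4/4
(5,4)S 3/3
(6,1)S 1/1
(6,3)S 2/2
(6,4)S 2/2
The smallest same-type fraction is 0/1 at (3,0), which reduces to 0/1. Any threshold above that leaves this particle unsatisfied.

0/1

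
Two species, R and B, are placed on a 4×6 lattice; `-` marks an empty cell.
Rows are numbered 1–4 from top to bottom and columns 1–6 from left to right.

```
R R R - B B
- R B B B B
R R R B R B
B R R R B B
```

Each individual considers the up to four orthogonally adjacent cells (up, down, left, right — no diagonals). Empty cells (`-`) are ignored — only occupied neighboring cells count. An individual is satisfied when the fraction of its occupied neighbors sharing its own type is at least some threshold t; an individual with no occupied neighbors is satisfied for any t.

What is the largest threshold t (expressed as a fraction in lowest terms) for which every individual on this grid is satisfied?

Row 1: (1,1)R 1/1 · (1,2)R 3/3 · (1,3)R 1/2 · (1,5)B 2/2 · (1,6)B 2/2
Row 2: (2,2)R 2/3 · (2,3)B 1/4 · (2,4)B 3/3 · (2,5)B 3/4 · (2,6)B 3/3
Row 3: (3,1)R 1/2 · (3,2)R 4/4 · (3,3)R 2/4 · (3,4)B 1/4 · (3,5)R 0/4 · (3,6)B 2/3
Row 4: (4,1)B 0/2 · (4,2)R 2/3 · (4,3)R 3/3 · (4,4)R 1/3 · (4,5)B 1/3 · (4,6)B 2/2
The smallest same-type fraction is 0/4 at (3,5), which reduces to 0/1. Any threshold above that leaves this individual unsatisfied.

0/1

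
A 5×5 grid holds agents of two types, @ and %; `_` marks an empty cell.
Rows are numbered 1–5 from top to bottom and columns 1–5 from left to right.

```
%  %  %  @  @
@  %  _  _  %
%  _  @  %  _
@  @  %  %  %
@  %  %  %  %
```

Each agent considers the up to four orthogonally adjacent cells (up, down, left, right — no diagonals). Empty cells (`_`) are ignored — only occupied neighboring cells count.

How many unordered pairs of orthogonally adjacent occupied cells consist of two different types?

11

Scan each occupied cell's neighbors to the right and below so each pair is counted once.
Row 1: %(1,1)–%(1,2)= %(1,1)–@(2,1)≠ %(1,2)–%(1,3)= %(1,2)–%(2,2)= %(1,3)–@(1,4)≠ @(1,4)–@(1,5)= @(1,5)–%(2,5)≠  → 3/7 unlike.
Row 2: @(2,1)–%(2,2)≠ @(2,1)–%(3,1)≠  → 2/2 unlike.
Row 3: %(3,1)–@(4,1)≠ @(3,3)–%(3,4)≠ @(3,3)–%(4,3)≠ %(3,4)–%(4,4)=  → 3/4 unlike.
Row 4: @(4,1)–@(4,2)= @(4,1)–@(5,1)= @(4,2)–%(4,3)≠ @(4,2)–%(5,2)≠ %(4,3)–%(4,4)= %(4,3)–%(5,3)= %(4,4)–%(4,5)= %(4,4)–%(5,4)= %(4,5)–%(5,5)=  → 2/9 unlike.
Row 5: @(5,1)–%(5,2)≠ %(5,2)–%(5,3)= %(5,3)–%(5,4)= %(5,4)–%(5,5)=  → 1/4 unlike.
Total adjacent occupied pairs: 26; unlike-type pairs: 11.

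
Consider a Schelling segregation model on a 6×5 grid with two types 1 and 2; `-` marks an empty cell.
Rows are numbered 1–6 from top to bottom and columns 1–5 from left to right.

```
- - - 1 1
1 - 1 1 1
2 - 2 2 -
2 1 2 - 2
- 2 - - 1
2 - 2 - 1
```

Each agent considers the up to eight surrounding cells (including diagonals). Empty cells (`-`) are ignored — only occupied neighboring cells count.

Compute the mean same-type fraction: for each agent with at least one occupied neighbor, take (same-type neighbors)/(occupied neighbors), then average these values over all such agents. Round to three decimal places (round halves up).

Row 1: (1,4)1 4/4 · (1,5)1 3/3
Row 2: (2,1)1 0/1 · (2,3)1 2/4 · (2,4)1 4/6 · (2,5)1 3/4
Row 3: (3,1)2 1/3 · (3,3)2 2/5 · (3,4)2 3/6
Row 4: (4,1)2 2/3 · (4,2)1 0/5 · (4,3)2 3/4 · (4,5)2 1/2
Row 5: (5,2)2 4/5 · (5,5)1 1/2
Row 6: (6,1)2 1/1 · (6,3)2 1/1 · (6,5)1 1/1
Sum over 18 agents: 4/4 + 3/3 + 0/1 + 2/4 + 4/6 + 3/4 + 1/3 + 2/5 + 3/6 + 2/3 + 0/5 + 3/4 + 1/2 + 4/5 + 1/2 + 1/1 + 1/1 + 1/1 = 341/30; mean = 341/30 ÷ 18 = 341/540 = 0.631481… → 0.631.

0.631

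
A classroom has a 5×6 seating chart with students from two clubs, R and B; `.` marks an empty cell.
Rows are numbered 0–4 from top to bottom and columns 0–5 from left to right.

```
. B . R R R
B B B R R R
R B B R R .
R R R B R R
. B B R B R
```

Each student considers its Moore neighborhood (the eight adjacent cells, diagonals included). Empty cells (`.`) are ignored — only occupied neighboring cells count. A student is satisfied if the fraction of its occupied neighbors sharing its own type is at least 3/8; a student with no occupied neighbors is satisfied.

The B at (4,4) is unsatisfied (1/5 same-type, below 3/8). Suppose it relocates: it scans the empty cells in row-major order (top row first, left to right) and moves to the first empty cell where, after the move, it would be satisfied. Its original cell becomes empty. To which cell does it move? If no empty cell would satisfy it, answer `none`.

(0,0)

Vacating (4,4). Empty cells in order:
  (0,0): 3/3 same-type → satisfied — stop here.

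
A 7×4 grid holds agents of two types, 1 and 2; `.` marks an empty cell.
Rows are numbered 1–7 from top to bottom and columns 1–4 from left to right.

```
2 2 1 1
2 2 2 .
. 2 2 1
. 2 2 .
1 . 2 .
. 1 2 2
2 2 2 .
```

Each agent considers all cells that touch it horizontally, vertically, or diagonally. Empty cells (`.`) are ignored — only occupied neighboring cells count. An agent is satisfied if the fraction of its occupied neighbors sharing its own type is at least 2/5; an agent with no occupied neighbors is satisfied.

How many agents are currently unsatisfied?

3

(1,1)2 3/3 satisfied
(1,2)2 4/5 satisfied
(1,3)1 1/4 not
(1,4)1 1/2 satisfied
(2,1)2 4/4 satisfied
(2,2)2 6/7 satisfied
(2,3)2 4/7 satisfied
(3,2)2 6/6 satisfied
(3,3)2 5/6 satisfied
(3,4)1 0/3 not
(4,2)2 4/5 satisfied
(4,3)2 4/5 satisfied
(5,1)1 1/2 satisfied
(5,3)2 4/5 satisfied
(6,2)1 1/6 not
(6,3)2 4/5 satisfied
(6,4)2 3/3 satisfied
(7,1)2 1/2 satisfied
(7,2)2 3/4 satisfied
(7,3)2 3/4 satisfied
Unsatisfied: (1,3), (3,4), (6,2) — 3 in total.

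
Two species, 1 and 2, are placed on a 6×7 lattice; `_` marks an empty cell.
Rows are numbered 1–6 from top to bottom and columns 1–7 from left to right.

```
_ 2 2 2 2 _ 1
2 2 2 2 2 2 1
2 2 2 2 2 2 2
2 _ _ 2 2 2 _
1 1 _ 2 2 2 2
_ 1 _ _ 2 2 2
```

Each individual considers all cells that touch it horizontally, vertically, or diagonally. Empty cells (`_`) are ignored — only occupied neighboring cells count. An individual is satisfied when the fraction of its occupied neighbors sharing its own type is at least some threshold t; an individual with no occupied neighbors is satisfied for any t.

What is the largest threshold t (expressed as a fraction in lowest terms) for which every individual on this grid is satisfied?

1/4

(1,2)2 4/4
(1,3)2 5/5
(1,4)2 5/5
(1,5)2 4/4
(1,7)1 1/2
(2,1)2 4/4
(2,2)2 7/7
(2,3)2 8/8
(2,4)2 8/8
(2,5)2 7/7
(2,6)2 5/7
(2,7)1 1/4
(3,1)2 4/4
(3,2)2 6/6
(3,3)2 6/6
(3,4)2 7/7
(3,5)2 8/8
(3,6)2 6/7
(3,7)2 3/4
(4,1)2 2/4
(4,4)2 6/6
(4,5)2 8/8
(4,6)2 7/7
(5,1)1 2/3
(5,2)1 2/3
(5,4)2 4/4
(5,5)2 7/7
(5,6)2 7/7
(5,7)2 4/4
(6,2)1 2/2
(6,5)2 4/4
(6,6)2 5/5
(6,7)2 3/3
The smallest same-type fraction is 1/4 at (2,7), which reduces to 1/4. Any threshold above that leaves this individual unsatisfied.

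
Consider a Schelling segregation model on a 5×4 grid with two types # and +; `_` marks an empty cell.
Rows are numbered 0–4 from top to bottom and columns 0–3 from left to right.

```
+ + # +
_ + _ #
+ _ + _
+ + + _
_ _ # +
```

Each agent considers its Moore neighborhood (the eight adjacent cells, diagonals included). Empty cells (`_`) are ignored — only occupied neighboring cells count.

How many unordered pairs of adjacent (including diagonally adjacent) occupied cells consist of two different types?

Scan each occupied cell's neighbors to the right and below (and the two forward diagonals) so each pair is counted once.
Row 0: +(0,0)–+(0,1)= +(0,0)–+(1,1)= +(0,1)–#(0,2)≠ +(0,1)–+(1,1)= #(0,2)–+(0,3)≠ #(0,2)–#(1,3)= #(0,2)–+(1,1)≠ +(0,3)–#(1,3)≠  → 4/8 unlike.
Row 1: +(1,1)–+(2,2)= +(1,1)–+(2,0)= #(1,3)–+(2,2)≠  → 1/3 unlike.
Row 2: +(2,0)–+(3,0)= +(2,0)–+(3,1)= +(2,2)–+(3,2)= +(2,2)–+(3,1)=  → 0/4 unlike.
Row 3: +(3,0)–+(3,1)= +(3,1)–+(3,2)= +(3,1)–#(4,2)≠ +(3,2)–#(4,2)≠ +(3,2)–+(4,3)=  → 2/5 unlike.
Row 4: #(4,2)–+(4,3)≠  → 1/1 unlike.
Total adjacent occupied pairs: 21; unlike-type pairs: 8.

8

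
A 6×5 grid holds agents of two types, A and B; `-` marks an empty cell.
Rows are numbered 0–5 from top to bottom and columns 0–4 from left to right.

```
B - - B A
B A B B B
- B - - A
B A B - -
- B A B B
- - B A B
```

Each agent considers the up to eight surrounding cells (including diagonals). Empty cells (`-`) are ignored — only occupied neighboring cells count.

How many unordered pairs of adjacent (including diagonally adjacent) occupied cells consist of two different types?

21

Scan each occupied cell's neighbors to the right and below (and the two forward diagonals) so each pair is counted once.
From row 0: 4 unlike of 8 pairs (running 4/8).
From row 1: 5 unlike of 9 pairs (running 9/17).
From row 2: 1 unlike of 3 pairs (running 10/20).
From row 3: 4 unlike of 8 pairs (running 14/28).
From row 4: 5 unlike of 11 pairs (running 19/39).
From row 5: 2 unlike of 2 pairs (running 21/41).
Total adjacent occupied pairs: 41; unlike-type pairs: 21.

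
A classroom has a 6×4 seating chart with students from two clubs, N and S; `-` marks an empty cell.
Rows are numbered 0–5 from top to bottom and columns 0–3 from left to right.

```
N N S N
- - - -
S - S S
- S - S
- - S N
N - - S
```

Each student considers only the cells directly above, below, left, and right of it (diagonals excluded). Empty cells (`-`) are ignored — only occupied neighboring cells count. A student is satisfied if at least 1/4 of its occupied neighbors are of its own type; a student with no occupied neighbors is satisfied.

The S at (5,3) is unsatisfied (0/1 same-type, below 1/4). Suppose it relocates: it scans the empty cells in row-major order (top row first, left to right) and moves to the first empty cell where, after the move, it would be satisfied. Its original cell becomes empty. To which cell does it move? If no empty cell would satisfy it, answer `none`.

Vacating (5,3). Empty cells in order:
  (1,0): 1/2 same-type → satisfied — stop here.

(1,0)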